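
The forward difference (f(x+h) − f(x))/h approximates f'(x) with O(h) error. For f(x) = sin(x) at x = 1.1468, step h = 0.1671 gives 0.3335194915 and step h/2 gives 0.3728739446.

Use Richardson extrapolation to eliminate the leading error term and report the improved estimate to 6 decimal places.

0.412228

r = 1, so 2^r = 2.
Weighted: 0.7457478892 − 0.3335194915 = 0.4122283977
Divide by 2^1 − 1 = 1.
Extrapolated: 0.4122283977 / 1 = 0.4122283977
Correction |R − A(h/2)| = 3.935e-02; gap |A(h/2) − A(h)| = 3.935e-02.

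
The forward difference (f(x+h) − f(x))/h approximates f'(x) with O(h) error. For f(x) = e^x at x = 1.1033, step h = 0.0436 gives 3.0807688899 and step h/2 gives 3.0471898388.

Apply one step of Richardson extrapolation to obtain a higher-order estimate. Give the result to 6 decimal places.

3.013611

Method order is 1; weight 2^1 = 2.
A(h/2) − A(h) = 3.0471898388 − 3.0807688899 = -0.0335790511
Correction (A(h/2) − A(h))/(2 − 1) = (-0.0335790511)/1 = -0.0335790511
R = 3.0471898388 − 0.0335790511 = 3.0136107877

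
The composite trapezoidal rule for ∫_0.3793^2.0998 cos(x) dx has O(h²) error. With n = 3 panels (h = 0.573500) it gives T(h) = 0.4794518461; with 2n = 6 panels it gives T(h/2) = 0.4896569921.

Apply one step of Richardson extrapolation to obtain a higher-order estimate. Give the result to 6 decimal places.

The method has order 2: 2^2 = 4.
4·0.4896569921 = 1.9586279684; 1.9586279684 − 0.4794518461 = 1.4791761223
R = 1.4791761223/3 = 0.4930587074

0.493059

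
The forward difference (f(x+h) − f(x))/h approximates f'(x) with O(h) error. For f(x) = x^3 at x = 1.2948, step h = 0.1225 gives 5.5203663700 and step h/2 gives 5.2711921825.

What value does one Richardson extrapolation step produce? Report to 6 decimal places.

r = 1, so 2^r = 2.
Top: 2(5.2711921825) − (5.5203663700) = 5.0220179950
Denominator 2 − 1 = 1.
Result: 5.0220179950
Gap between inputs: 2.492e-01; correction applied: −0.2491741875.

5.022018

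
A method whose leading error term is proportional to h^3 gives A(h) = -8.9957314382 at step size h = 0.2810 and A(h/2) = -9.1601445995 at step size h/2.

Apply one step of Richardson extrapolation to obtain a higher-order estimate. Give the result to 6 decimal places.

Order 3 gives 2^r = 8 and 2^r − 1 = 7.
2^3×A(h/2) = -73.2811567960; minus A(h) gives -64.2854253578.
Divide by 2^3 − 1 = 7.
(-64.2854253578) ÷ 7 = -9.1836321940
Gap between inputs: 1.644e-01; correction applied: −0.0234875945.

-9.183632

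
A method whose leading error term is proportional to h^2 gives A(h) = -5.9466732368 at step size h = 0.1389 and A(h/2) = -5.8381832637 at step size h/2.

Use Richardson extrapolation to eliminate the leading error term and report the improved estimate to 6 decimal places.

-5.802020

Method order is 2; weight 2^2 = 4.
Numerator 4·A(h/2) − A(h) = 4·(-5.8381832637) − (-5.9466732368) = -17.4060598180
(-17.4060598180) ÷ 3 = -5.8020199393
Correction |R − A(h/2)| = 3.616e-02; gap |A(h/2) − A(h)| = 1.085e-01.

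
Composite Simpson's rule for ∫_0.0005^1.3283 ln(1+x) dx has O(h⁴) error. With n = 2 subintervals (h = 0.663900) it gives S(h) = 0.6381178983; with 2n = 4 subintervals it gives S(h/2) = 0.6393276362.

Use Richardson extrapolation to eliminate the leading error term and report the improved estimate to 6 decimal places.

0.639408

With r = 4 the leading error scales as h^4, so the weight is 2^4 = 16.
16 × 0.6393276362 − 0.6381178983 = 9.5911242809
Divide by 2^4 − 1 = 15.
9.5911242809 ÷ 15 = 0.6394082854
Correction |R − A(h/2)| = 8.065e-05; gap |A(h/2) − A(h)| = 1.210e-03.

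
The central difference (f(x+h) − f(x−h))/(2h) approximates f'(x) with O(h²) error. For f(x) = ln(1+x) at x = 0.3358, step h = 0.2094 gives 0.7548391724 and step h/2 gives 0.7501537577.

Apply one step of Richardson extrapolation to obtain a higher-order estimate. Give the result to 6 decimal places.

0.748592

With r = 2 the leading error scales as h^2, so the weight is 2^2 = 4.
Top: 4(0.7501537577) − (0.7548391724) = 2.2457758584
2.2457758584 ÷ 3 = 0.7485919528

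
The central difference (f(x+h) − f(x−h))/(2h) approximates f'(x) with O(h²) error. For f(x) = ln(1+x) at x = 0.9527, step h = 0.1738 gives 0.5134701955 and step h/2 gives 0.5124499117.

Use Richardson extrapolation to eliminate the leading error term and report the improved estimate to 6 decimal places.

0.512110

r = 2: numerator weight 4, denominator 3.
4 × 0.5124499117 = 2.0497996468; subtract 0.5134701955 → 1.5363294513
Denominator 4 − 1 = 3.
Result: 0.5121098171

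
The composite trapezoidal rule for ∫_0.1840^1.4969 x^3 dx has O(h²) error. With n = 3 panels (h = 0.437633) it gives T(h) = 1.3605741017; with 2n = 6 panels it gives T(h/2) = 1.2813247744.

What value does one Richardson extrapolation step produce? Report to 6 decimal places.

Error is O(h^2); halving h shrinks it by 2^2 = 4.
Numerator 4 × A(h/2) − A(h) = 4 × 1.2813247744 − 1.3605741017 = 3.7647249959
Divide by 2^2 − 1 = 3.
R = 3.7647249959/3 = 1.2549083320
Correction |R − A(h/2)| = 2.642e-02; gap |A(h/2) − A(h)| = 7.925e-02.

1.254908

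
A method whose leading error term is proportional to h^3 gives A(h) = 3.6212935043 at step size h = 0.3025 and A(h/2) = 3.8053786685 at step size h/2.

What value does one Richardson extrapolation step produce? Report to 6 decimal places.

r = 3, so 2^r = 8.
Weighted: 30.4430293480 − 3.6212935043 = 26.8217358437
Denominator 8 − 1 = 7.
R = 26.8217358437/7 = 3.8316765491
Shift from A(h/2): +0.0262978806.

3.831677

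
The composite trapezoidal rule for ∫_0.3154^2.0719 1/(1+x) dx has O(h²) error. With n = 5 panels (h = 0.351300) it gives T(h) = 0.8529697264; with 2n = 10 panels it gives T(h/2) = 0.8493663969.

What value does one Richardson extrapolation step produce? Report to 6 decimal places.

r = 2: numerator weight 4, denominator 3.
4·0.8493663969 = 3.3974655876; 3.3974655876 − 0.8529697264 = 2.5444958612
2.5444958612 ÷ 3 = 0.8481652871

0.848165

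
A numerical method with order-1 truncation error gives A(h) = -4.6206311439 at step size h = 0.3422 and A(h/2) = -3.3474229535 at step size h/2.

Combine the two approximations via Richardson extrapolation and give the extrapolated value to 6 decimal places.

-2.074215

Order 1 gives 2^r = 2 and 2^r − 1 = 1.
Top: 2(-3.3474229535) − (-4.6206311439) = -2.0742147631
R = (-2.0742147631)/1 = -2.0742147631
Gap between inputs: 1.273e+00; correction applied: +1.2732081904.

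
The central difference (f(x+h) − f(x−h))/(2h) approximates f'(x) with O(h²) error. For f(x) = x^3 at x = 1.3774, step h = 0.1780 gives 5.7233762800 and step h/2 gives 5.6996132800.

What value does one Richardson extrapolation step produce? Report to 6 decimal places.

With r = 2 the leading error scales as h^2, so the weight is 2^2 = 4.
2^2·A(h/2) = 22.7984531200; minus A(h) gives 17.0750768400.
Divide by 2^2 − 1 = 3.
(4·5.6996132800 − 5.7233762800)/(4 − 1) = 5.6916922800

5.691692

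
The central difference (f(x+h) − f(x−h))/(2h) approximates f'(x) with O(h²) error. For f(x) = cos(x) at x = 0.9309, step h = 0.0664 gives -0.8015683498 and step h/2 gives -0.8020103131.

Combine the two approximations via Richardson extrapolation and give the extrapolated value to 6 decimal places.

-0.802158

Order 2 gives 2^r = 4 and 2^r − 1 = 3.
Numerator 4·A(h/2) − A(h) = 4·(-0.8020103131) − (-0.8015683498) = -2.4064729026
Extrapolated: (-2.4064729026) / 3 = -0.8021576342
Shift from A(h/2): −0.0001473211.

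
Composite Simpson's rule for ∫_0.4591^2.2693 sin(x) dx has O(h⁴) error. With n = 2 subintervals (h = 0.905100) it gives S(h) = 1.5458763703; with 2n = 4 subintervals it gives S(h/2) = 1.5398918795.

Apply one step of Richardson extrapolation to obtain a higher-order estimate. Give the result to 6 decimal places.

1.539493

r = 4, so 2^r = 16.
A(h/2) − A(h) = 1.5398918795 − 1.5458763703 = -0.0059844908
Correction (A(h/2) − A(h))/(16 − 1) = (-0.0059844908)/15 = -0.0003989661
R = A(h/2) + (A(h/2) − A(h))/15 = 1.5398918795 − 0.0003989661 = 1.5394929134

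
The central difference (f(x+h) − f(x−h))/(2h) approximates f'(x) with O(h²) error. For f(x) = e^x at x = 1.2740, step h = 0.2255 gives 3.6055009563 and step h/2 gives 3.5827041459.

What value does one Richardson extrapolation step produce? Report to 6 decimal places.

r = 2, so 2^r = 4.
Top: 4(3.5827041459) − (3.6055009563) = 10.7253156273
Denominator 4 − 1 = 3.
So the Richardson estimate is 3.5751052091.
Shift from A(h/2): −0.0075989368.

3.575105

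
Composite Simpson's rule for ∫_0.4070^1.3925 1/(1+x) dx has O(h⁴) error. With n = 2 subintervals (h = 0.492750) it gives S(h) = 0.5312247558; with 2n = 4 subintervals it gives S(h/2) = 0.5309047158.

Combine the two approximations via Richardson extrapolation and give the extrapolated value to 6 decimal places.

0.530883

The method has order 4: 2^4 = 16.
Weighted: 8.4944754528 − 0.5312247558 = 7.9632506970
Denominator 16 − 1 = 15.
Extrapolated: 7.9632506970 / 15 = 0.5308833798
Gap between inputs: 3.200e-04; correction applied: −0.0000213360.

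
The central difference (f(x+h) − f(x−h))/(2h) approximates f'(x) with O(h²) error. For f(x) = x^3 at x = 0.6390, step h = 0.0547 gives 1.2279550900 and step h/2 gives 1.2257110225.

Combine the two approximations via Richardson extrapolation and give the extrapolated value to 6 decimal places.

Method order is 2; weight 2^2 = 4.
4*1.2257110225 − 1.2279550900 = 3.6748890000
3.6748890000 ÷ 3 = 1.2249630000
Gap between inputs: 2.244e-03; correction applied: −0.0007480225.

1.224963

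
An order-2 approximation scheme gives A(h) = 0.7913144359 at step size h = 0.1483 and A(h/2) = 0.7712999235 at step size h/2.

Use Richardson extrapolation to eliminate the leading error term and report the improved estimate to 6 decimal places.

0.764628

Error is O(h^2); halving h shrinks it by 2^2 = 4.
2^2·A(h/2) = 3.0851996940; minus A(h) gives 2.2938852581.
2.2938852581 ÷ 3 = 0.7646284194
Shift from A(h/2): −0.0066715041.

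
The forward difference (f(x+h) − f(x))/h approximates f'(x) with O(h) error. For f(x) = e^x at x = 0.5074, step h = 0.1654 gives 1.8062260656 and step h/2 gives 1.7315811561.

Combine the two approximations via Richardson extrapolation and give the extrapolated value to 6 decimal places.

Error is O(h^1); halving h shrinks it by 2^1 = 2.
Top: 2(1.7315811561) − (1.8062260656) = 1.6569362466
Denominator 2 − 1 = 1.
(2·1.7315811561 − 1.8062260656)/(2 − 1) = 1.6569362466

1.656936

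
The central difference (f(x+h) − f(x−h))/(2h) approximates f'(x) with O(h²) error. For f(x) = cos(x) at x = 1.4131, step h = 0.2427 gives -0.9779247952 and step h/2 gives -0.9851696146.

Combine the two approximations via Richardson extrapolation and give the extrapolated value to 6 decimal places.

Method order is 2; weight 2^2 = 4.
Weighted: (-3.9406784584) − (-0.9779247952) = -2.9627536632
Denominator 4 − 1 = 3.
(-2.9627536632) ÷ 3 = -0.9875845544

-0.987585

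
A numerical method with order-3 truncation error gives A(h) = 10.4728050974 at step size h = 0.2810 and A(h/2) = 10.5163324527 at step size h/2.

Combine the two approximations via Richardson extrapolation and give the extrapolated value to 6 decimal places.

10.522551

Method order is 3; weight 2^3 = 8.
Weighted: 84.1306596216 − 10.4728050974 = 73.6578545242
Denominator 8 − 1 = 7.
(8·10.5163324527 − 10.4728050974)/(8 − 1) = 10.5225506463
Correction |R − A(h/2)| = 6.218e-03; gap |A(h/2) − A(h)| = 4.353e-02.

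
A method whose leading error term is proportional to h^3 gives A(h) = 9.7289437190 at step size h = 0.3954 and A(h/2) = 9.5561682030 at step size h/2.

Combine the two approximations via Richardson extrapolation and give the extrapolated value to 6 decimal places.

Leading term ∝ h^3; use weight 8 = 2^3.
8×9.5561682030 − 9.7289437190 = 66.7204019050
Divide by 2^3 − 1 = 7.
(8×9.5561682030 − 9.7289437190)/(8 − 1) = 9.5314859864

9.531486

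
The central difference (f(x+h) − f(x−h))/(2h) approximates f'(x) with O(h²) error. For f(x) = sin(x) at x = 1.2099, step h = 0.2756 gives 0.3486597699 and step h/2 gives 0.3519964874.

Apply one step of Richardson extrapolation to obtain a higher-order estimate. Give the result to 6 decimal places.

With r = 2 the leading error scales as h^2, so the weight is 2^2 = 4.
Top: 4(0.3519964874) − (0.3486597699) = 1.0593261797
Divide by 2^2 − 1 = 3.
1.0593261797 ÷ 3 = 0.3531087266
Gap between inputs: 3.337e-03; correction applied: +0.0011122392.

0.353109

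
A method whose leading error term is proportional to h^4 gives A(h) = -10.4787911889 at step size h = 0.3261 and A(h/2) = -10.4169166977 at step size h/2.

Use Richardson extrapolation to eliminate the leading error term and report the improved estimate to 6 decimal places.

r = 4, so 2^r = 16.
Top: 16(-10.4169166977) − (-10.4787911889) = -156.1918759743
Denominator 16 − 1 = 15.
(16 × (-10.4169166977) − (-10.4787911889))/(16 − 1) = -10.4127917316

-10.412792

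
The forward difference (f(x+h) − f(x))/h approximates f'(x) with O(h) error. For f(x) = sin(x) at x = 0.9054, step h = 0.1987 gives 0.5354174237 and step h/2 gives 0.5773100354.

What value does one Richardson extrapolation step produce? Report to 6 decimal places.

0.619203

Order 1 gives 2^r = 2 and 2^r − 1 = 1.
2*0.5773100354 = 1.1546200708; 1.1546200708 − 0.5354174237 = 0.6192026471
(2*0.5773100354 − 0.5354174237)/(2 − 1) = 0.6192026471
Gap between inputs: 4.189e-02; correction applied: +0.0418926117.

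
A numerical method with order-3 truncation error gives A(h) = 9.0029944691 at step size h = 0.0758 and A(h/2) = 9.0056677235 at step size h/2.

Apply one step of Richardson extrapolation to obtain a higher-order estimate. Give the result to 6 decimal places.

Order 3 gives 2^r = 8 and 2^r − 1 = 7.
Numerator 8·A(h/2) − A(h) = 8·9.0056677235 − 9.0029944691 = 63.0423473189
Denominator 8 − 1 = 7.
63.0423473189 ÷ 7 = 9.0060496170
Correction |R − A(h/2)| = 3.819e-04; gap |A(h/2) − A(h)| = 2.673e-03.

9.006050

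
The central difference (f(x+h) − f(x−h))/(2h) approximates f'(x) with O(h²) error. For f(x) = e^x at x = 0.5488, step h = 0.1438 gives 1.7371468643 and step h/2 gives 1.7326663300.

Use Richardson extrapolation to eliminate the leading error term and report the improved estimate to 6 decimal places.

1.731173

Leading term ∝ h^2; use weight 4 = 2^2.
Numerator 4 × A(h/2) − A(h) = 4 × 1.7326663300 − 1.7371468643 = 5.1935184557
Divide by 2^2 − 1 = 3.
5.1935184557 ÷ 3 = 1.7311728186
Gap between inputs: 4.481e-03; correction applied: −0.0014935114.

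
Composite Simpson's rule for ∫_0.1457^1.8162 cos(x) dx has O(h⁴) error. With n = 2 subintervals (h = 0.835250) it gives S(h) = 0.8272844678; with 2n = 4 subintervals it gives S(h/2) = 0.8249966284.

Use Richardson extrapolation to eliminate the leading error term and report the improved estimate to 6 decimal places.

With r = 4 the leading error scales as h^4, so the weight is 2^4 = 16.
Numerator 16 × A(h/2) − A(h) = 16 × 0.8249966284 − 0.8272844678 = 12.3726615866
R = 12.3726615866/15 = 0.8248441058
Shift from A(h/2): −0.0001525226.

0.824844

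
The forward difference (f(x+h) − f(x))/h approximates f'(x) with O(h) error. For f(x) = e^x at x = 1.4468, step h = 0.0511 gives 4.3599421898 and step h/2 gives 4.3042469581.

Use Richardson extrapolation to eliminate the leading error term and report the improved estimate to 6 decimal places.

Leading term ∝ h^1; use weight 2 = 2^1.
2 × 4.3042469581 = 8.6084939162; 8.6084939162 − 4.3599421898 = 4.2485517264
Divide by 2^1 − 1 = 1.
Extrapolated: 4.2485517264 / 1 = 4.2485517264

4.248552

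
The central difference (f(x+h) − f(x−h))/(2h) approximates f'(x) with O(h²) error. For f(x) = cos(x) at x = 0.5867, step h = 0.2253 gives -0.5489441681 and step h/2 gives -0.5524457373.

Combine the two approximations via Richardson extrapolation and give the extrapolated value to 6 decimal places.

-0.553613

Method order is 2; weight 2^2 = 4.
4 × (-0.5524457373) = -2.2097829492; subtract (-0.5489441681) → -1.6608387811
Denominator 4 − 1 = 3.
So the Richardson estimate is -0.5536129270.
Shift from A(h/2): −0.0011671897.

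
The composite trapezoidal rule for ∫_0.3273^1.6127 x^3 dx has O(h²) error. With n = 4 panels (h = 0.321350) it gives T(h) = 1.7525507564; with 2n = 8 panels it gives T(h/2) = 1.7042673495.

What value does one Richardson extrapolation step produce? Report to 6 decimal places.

With r = 2 the leading error scales as h^2, so the weight is 2^2 = 4.
2^2 × A(h/2) = 6.8170693980; minus A(h) gives 5.0645186416.
5.0645186416 ÷ 3 = 1.6881728805

1.688173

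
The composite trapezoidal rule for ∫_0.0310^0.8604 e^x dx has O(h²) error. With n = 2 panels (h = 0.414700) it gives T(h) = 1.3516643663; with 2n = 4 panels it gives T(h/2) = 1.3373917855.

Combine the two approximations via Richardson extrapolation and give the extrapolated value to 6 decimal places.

1.332634

Error is O(h^2); halving h shrinks it by 2^2 = 4.
4·1.3373917855 − 1.3516643663 = 3.9979027757
Divide by 2^2 − 1 = 3.
3.9979027757 ÷ 3 = 1.3326342586
Shift from A(h/2): −0.0047575269.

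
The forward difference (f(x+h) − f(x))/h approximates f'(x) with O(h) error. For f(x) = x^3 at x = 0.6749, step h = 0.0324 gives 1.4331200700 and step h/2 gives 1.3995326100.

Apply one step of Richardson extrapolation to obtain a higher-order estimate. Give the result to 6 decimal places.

r = 1, so 2^r = 2.
2*1.3995326100 = 2.7990652200; subtract 1.4331200700 → 1.3659451500
(2*1.3995326100 − 1.4331200700)/(2 − 1) = 1.3659451500
Correction |R − A(h/2)| = 3.359e-02; gap |A(h/2) − A(h)| = 3.359e-02.

1.365945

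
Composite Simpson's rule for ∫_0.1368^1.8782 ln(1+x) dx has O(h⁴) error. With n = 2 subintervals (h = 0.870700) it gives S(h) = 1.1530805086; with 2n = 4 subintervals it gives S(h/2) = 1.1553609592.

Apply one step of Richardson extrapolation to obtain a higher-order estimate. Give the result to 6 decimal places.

Order 4 gives 2^r = 16 and 2^r − 1 = 15.
Numerator 16×A(h/2) − A(h) = 16×1.1553609592 − 1.1530805086 = 17.3326948386
Extrapolated: 17.3326948386 / 15 = 1.1555129892

1.155513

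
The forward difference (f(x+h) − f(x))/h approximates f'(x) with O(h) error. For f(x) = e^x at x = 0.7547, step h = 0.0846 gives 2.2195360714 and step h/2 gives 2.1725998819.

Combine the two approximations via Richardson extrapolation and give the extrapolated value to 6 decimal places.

r = 1: numerator weight 2, denominator 1.
2×2.1725998819 = 4.3451997638; 4.3451997638 − 2.2195360714 = 2.1256636924
Denominator 2 − 1 = 1.
2.1256636924 ÷ 1 = 2.1256636924
Correction |R − A(h/2)| = 4.694e-02; gap |A(h/2) − A(h)| = 4.694e-02.

2.125664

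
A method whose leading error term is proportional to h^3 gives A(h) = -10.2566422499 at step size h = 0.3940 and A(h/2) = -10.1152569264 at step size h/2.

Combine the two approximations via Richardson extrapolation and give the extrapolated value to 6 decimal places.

Error is O(h^3); halving h shrinks it by 2^3 = 8.
8×(-10.1152569264) = -80.9220554112; subtract (-10.2566422499) → -70.6654131613
Divide by 2^3 − 1 = 7.
Extrapolated: (-70.6654131613) / 7 = -10.0950590230
Gap between inputs: 1.414e-01; correction applied: +0.0201979034.

-10.095059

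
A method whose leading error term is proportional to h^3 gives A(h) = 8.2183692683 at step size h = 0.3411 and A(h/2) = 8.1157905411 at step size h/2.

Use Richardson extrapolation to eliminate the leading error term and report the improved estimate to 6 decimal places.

8.101136

Error is O(h^3); halving h shrinks it by 2^3 = 8.
Weighted: 64.9263243288 − 8.2183692683 = 56.7079550605
Extrapolated: 56.7079550605 / 7 = 8.1011364372
Gap between inputs: 1.026e-01; correction applied: −0.0146541039.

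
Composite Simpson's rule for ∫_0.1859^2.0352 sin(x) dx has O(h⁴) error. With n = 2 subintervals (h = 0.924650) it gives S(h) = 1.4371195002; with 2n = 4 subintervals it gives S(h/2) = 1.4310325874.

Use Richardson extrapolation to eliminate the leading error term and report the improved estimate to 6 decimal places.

1.430627

r = 4, so 2^r = 16.
Numerator 16×A(h/2) − A(h) = 16×1.4310325874 − 1.4371195002 = 21.4594018982
Divide by 2^4 − 1 = 15.
R = 21.4594018982/15 = 1.4306267932
Shift from A(h/2): −0.0004057942.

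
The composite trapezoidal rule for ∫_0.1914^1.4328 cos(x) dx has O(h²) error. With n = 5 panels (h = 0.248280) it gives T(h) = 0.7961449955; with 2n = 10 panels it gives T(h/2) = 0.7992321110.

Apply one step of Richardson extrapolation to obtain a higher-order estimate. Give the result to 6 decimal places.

0.800261

Error is O(h^2); halving h shrinks it by 2^2 = 4.
4 × 0.7992321110 − 0.7961449955 = 2.4007834485
Denominator 4 − 1 = 3.
Extrapolated: 2.4007834485 / 3 = 0.8002611495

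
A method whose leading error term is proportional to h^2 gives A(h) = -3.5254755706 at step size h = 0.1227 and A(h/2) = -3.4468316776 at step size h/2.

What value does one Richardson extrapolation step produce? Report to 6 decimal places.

-3.420617

r = 2, so 2^r = 4.
Weighted: (-13.7873267104) − (-3.5254755706) = -10.2618511398
R = (-10.2618511398)/3 = -3.4206170466
Shift from A(h/2): +0.0262146310.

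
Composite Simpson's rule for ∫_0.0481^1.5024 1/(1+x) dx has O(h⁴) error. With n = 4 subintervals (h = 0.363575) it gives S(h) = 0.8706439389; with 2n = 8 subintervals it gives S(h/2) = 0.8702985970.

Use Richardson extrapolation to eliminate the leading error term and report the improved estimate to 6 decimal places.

0.870276

Error is O(h^4); halving h shrinks it by 2^4 = 16.
Top: 16(0.8702985970) − (0.8706439389) = 13.0541336131
(16 × 0.8702985970 − 0.8706439389)/(16 − 1) = 0.8702755742
Gap between inputs: 3.453e-04; correction applied: −0.0000230228.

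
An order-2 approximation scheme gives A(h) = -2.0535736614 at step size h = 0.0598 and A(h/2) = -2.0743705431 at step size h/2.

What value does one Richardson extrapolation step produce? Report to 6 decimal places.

-2.081303

Method order is 2; weight 2^2 = 4.
Top: 4(-2.0743705431) − (-2.0535736614) = -6.2439085110
Denominator 4 − 1 = 3.
(4·(-2.0743705431) − (-2.0535736614))/(4 − 1) = -2.0813028370
Correction |R − A(h/2)| = 6.932e-03; gap |A(h/2) − A(h)| = 2.080e-02.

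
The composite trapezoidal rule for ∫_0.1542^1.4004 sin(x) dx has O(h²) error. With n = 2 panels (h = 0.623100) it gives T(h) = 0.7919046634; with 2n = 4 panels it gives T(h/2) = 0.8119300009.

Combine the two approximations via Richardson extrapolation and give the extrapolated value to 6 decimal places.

0.818605

r = 2: numerator weight 4, denominator 3.
Top: 4(0.8119300009) − (0.7919046634) = 2.4558153402
Denominator 4 − 1 = 3.
Extrapolated: 2.4558153402 / 3 = 0.8186051134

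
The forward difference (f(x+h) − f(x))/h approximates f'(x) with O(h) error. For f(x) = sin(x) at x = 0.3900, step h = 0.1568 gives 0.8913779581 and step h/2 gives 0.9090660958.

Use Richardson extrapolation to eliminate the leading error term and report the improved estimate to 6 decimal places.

0.926754

Method order is 1; weight 2^1 = 2.
Weighted: 1.8181321916 − 0.8913779581 = 0.9267542335
Extrapolated: 0.9267542335 / 1 = 0.9267542335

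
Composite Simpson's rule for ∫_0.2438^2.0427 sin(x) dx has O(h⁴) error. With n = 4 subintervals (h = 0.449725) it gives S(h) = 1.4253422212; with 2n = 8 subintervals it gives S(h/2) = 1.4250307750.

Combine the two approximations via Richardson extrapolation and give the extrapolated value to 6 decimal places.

1.425010

The method has order 4: 2^4 = 16.
2^4*A(h/2) = 22.8004924000; minus A(h) gives 21.3751501788.
(16*1.4250307750 − 1.4253422212)/(16 − 1) = 1.4250100119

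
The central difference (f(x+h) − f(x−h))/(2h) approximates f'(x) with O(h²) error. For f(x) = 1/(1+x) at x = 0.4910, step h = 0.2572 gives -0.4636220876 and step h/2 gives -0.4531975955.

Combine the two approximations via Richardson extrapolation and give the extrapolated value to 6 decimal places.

Method order is 2; weight 2^2 = 4.
4×(-0.4531975955) = -1.8127903820; (-1.8127903820) − (-0.4636220876) = -1.3491682944
Divide by 2^2 − 1 = 3.
Extrapolated: (-1.3491682944) / 3 = -0.4497227648

-0.449723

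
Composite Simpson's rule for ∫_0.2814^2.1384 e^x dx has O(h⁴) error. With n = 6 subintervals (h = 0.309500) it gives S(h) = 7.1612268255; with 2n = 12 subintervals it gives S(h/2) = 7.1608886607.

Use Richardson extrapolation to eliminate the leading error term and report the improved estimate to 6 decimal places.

r = 4, so 2^r = 16.
16 × 7.1608886607 = 114.5742185712; subtract 7.1612268255 → 107.4129917457
R = 107.4129917457/15 = 7.1608661164
Correction |R − A(h/2)| = 2.254e-05; gap |A(h/2) − A(h)| = 3.382e-04.

7.160866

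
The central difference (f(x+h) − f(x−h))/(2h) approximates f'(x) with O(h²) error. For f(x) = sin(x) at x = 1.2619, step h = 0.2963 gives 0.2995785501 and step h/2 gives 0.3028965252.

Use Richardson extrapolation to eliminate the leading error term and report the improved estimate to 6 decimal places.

r = 2, so 2^r = 4.
4·0.3028965252 = 1.2115861008; subtract 0.2995785501 → 0.9120075507
Denominator 4 − 1 = 3.
0.9120075507 ÷ 3 = 0.3040025169

0.304003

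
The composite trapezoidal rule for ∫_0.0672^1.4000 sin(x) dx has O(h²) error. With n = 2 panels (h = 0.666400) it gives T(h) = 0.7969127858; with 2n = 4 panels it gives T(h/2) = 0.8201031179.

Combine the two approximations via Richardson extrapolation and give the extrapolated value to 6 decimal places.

0.827833

With r = 2 the leading error scales as h^2, so the weight is 2^2 = 4.
4*0.8201031179 = 3.2804124716; 3.2804124716 − 0.7969127858 = 2.4834996858
R = 2.4834996858/3 = 0.8278332286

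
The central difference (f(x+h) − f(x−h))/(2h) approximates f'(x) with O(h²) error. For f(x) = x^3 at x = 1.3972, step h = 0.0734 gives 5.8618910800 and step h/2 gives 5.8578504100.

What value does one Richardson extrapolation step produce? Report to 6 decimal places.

5.856504

The method has order 2: 2^2 = 4.
4·5.8578504100 = 23.4314016400; 23.4314016400 − 5.8618910800 = 17.5695105600
Denominator 4 − 1 = 3.
So the Richardson estimate is 5.8565035200.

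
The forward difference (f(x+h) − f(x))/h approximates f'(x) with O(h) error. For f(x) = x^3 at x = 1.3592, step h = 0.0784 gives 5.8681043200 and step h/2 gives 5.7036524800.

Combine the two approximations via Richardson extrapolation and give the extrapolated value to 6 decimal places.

Method order is 1; weight 2^1 = 2.
Top: 2(5.7036524800) − (5.8681043200) = 5.5392006400
Divide by 2^1 − 1 = 1.
Extrapolated: 5.5392006400 / 1 = 5.5392006400

5.539201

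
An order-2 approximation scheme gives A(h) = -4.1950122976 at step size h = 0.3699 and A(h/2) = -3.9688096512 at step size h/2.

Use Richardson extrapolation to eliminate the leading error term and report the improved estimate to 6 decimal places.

-3.893409

Leading term ∝ h^2; use weight 4 = 2^2.
Top: 4(-3.9688096512) − (-4.1950122976) = -11.6802263072
Denominator 4 − 1 = 3.
So the Richardson estimate is -3.8934087691.
Correction |R − A(h/2)| = 7.540e-02; gap |A(h/2) − A(h)| = 2.262e-01.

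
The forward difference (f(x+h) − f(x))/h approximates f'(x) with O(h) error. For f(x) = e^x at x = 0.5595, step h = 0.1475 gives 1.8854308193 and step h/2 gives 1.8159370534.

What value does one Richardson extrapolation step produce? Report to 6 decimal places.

Leading term ∝ h^1; use weight 2 = 2^1.
Numerator 2 × A(h/2) − A(h) = 2 × 1.8159370534 − 1.8854308193 = 1.7464432875
Divide by 2^1 − 1 = 1.
R = 1.7464432875/1 = 1.7464432875
Gap between inputs: 6.949e-02; correction applied: −0.0694937659.

1.746443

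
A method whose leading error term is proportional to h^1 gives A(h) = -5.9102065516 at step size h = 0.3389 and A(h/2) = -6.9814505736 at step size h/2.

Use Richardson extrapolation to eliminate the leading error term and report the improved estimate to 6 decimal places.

Order 1 gives 2^r = 2 and 2^r − 1 = 1.
2*(-6.9814505736) = -13.9629011472; subtract (-5.9102065516) → -8.0526945956
R = (-8.0526945956)/1 = -8.0526945956

-8.052695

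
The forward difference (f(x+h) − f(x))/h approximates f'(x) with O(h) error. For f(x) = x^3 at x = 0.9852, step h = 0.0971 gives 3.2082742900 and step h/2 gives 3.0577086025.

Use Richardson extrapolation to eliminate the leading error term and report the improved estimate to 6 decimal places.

Error is O(h^1); halving h shrinks it by 2^1 = 2.
2×3.0577086025 = 6.1154172050; 6.1154172050 − 3.2082742900 = 2.9071429150
Extrapolated: 2.9071429150 / 1 = 2.9071429150
Shift from A(h/2): −0.1505656875.

2.907143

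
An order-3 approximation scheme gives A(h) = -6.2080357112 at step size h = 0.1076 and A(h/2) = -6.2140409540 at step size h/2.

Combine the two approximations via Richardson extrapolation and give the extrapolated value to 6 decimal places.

-6.214899

r = 3: numerator weight 8, denominator 7.
8×(-6.2140409540) = -49.7123276320; subtract (-6.2080357112) → -43.5042919208
Divide by 2^3 − 1 = 7.
(8×(-6.2140409540) − (-6.2080357112))/(8 − 1) = -6.2148988458
Shift from A(h/2): −0.0008578918.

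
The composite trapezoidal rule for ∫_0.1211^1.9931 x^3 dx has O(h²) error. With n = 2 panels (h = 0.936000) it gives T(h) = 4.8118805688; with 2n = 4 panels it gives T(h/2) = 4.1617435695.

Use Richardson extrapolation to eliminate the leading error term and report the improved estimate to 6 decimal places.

The method has order 2: 2^2 = 4.
Top: 4(4.1617435695) − (4.8118805688) = 11.8350937092
Divide by 2^2 − 1 = 3.
R = 11.8350937092/3 = 3.9450312364
Gap between inputs: 6.501e-01; correction applied: −0.2167123331.

3.945031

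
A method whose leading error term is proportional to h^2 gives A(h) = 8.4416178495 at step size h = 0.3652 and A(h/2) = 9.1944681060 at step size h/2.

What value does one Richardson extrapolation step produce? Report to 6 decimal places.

Error is O(h^2); halving h shrinks it by 2^2 = 4.
4*9.1944681060 − 8.4416178495 = 28.3362545745
Divide by 2^2 − 1 = 3.
So the Richardson estimate is 9.4454181915.
Correction |R − A(h/2)| = 2.510e-01; gap |A(h/2) − A(h)| = 7.529e-01.

9.445418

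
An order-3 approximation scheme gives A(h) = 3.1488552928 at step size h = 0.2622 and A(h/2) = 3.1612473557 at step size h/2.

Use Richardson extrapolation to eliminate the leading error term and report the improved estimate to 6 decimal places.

3.163018

With r = 3 the leading error scales as h^3, so the weight is 2^3 = 8.
2^3 × A(h/2) = 25.2899788456; minus A(h) gives 22.1411235528.
Divide by 2^3 − 1 = 7.
R = 22.1411235528/7 = 3.1630176504
Gap between inputs: 1.239e-02; correction applied: +0.0017702947.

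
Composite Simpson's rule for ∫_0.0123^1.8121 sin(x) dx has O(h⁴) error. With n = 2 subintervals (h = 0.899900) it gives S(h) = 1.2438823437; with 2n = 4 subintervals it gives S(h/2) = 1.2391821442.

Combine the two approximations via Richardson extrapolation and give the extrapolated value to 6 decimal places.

1.238869

With r = 4 the leading error scales as h^4, so the weight is 2^4 = 16.
Difference of the inputs: 1.2391821442 − 1.2438823437 = -0.0047001995
Correction (A(h/2) − A(h))/(16 − 1) = (-0.0047001995)/15 = -0.0003133466
R = A(h/2) + (A(h/2) − A(h))/15 = 1.2391821442 − 0.0003133466 = 1.2388687976
Gap between inputs: 4.700e-03; correction applied: −0.0003133466.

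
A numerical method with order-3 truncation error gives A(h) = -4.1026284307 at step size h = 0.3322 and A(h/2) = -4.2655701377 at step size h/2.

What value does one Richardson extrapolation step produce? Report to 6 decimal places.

-4.288848

With r = 3 the leading error scales as h^3, so the weight is 2^3 = 8.
2^3·A(h/2) = -34.1245611016; minus A(h) gives -30.0219326709.
Divide by 2^3 − 1 = 7.
R = (-30.0219326709)/7 = -4.2888475244
Gap between inputs: 1.629e-01; correction applied: −0.0232773867.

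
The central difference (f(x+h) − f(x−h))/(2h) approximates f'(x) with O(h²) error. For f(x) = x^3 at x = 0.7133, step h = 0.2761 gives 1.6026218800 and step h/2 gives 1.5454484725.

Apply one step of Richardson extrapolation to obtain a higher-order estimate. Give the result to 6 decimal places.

1.526391

r = 2: numerator weight 4, denominator 3.
Numerator 4×A(h/2) − A(h) = 4×1.5454484725 − 1.6026218800 = 4.5791720100
Divide by 2^2 − 1 = 3.
Result: 1.5263906700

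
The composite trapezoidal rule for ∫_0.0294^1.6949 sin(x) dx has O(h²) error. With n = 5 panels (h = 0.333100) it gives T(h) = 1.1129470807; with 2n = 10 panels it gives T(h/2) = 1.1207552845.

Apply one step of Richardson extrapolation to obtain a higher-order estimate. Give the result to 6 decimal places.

1.123358

r = 2, so 2^r = 4.
4*1.1207552845 − 1.1129470807 = 3.3700740573
3.3700740573 ÷ 3 = 1.1233580191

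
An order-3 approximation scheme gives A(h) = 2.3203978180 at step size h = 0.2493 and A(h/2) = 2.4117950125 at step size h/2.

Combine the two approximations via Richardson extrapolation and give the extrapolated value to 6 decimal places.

2.424852

r = 3: numerator weight 8, denominator 7.
Top: 8(2.4117950125) − (2.3203978180) = 16.9739622820
Divide by 2^3 − 1 = 7.
Result: 2.4248517546
Shift from A(h/2): +0.0130567421.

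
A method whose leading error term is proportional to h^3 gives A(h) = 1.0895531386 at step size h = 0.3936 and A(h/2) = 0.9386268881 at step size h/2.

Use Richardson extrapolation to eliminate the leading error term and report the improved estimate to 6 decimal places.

0.917066

Error is O(h^3); halving h shrinks it by 2^3 = 8.
8·0.9386268881 = 7.5090151048; subtract 1.0895531386 → 6.4194619662
Divide by 2^3 − 1 = 7.
6.4194619662 ÷ 7 = 0.9170659952
Gap between inputs: 1.509e-01; correction applied: −0.0215608929.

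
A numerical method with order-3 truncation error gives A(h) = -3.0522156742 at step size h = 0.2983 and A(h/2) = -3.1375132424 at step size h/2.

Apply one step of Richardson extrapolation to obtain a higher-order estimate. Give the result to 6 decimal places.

Method order is 3; weight 2^3 = 8.
2^3*A(h/2) = -25.1001059392; minus A(h) gives -22.0478902650.
Denominator 8 − 1 = 7.
Extrapolated: (-22.0478902650) / 7 = -3.1496986093
Correction |R − A(h/2)| = 1.219e-02; gap |A(h/2) − A(h)| = 8.530e-02.

-3.149699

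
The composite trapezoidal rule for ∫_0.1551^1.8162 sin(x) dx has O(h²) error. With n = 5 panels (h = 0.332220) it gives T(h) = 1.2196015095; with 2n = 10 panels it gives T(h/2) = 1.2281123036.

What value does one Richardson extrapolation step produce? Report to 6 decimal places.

1.230949

Error is O(h^2); halving h shrinks it by 2^2 = 4.
4·1.2281123036 = 4.9124492144; 4.9124492144 − 1.2196015095 = 3.6928477049
R = 3.6928477049/3 = 1.2309492350
Gap between inputs: 8.511e-03; correction applied: +0.0028369314.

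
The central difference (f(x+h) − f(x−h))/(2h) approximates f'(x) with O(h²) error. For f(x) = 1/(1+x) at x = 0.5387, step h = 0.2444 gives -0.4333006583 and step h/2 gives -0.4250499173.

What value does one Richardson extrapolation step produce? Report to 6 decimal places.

-0.422300

r = 2, so 2^r = 4.
2^2*A(h/2) = -1.7001996692; minus A(h) gives -1.2668990109.
R = (-1.2668990109)/3 = -0.4222996703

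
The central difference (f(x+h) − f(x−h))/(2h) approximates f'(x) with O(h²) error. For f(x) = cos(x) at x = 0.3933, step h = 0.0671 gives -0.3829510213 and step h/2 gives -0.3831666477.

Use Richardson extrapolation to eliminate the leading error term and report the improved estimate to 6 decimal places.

-0.383239

r = 2: numerator weight 4, denominator 3.
Top: 4(-0.3831666477) − (-0.3829510213) = -1.1497155695
Divide by 2^2 − 1 = 3.
Extrapolated: (-1.1497155695) / 3 = -0.3832385232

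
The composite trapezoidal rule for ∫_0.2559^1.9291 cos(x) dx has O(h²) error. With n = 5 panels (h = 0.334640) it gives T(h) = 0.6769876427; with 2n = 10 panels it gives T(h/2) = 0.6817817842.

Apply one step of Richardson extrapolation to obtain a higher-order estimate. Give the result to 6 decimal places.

r = 2: numerator weight 4, denominator 3.
4·0.6817817842 = 2.7271271368; subtract 0.6769876427 → 2.0501394941
Divide by 2^2 − 1 = 3.
R = 2.0501394941/3 = 0.6833798314

0.683380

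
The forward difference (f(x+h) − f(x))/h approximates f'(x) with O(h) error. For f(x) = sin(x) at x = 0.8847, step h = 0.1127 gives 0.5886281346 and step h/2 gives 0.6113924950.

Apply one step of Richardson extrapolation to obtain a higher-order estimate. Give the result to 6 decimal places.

0.634157

The method has order 1: 2^1 = 2.
2×0.6113924950 − 0.5886281346 = 0.6341568554
Divide by 2^1 − 1 = 1.
Result: 0.6341568554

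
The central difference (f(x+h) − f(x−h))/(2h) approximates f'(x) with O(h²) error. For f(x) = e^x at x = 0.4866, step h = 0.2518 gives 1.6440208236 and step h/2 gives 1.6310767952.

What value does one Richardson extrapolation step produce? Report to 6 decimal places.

1.626762

The method has order 2: 2^2 = 4.
2^2·A(h/2) = 6.5243071808; minus A(h) gives 4.8802863572.
Divide by 2^2 − 1 = 3.
Extrapolated: 4.8802863572 / 3 = 1.6267621191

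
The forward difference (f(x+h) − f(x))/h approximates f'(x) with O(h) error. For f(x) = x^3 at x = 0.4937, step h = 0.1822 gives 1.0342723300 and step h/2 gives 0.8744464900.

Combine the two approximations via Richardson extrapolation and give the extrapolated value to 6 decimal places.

The method has order 1: 2^1 = 2.
A(h/2) − A(h) = 0.8744464900 − 1.0342723300 = -0.1598258400
Correction (A(h/2) − A(h))/(2 − 1) = (-0.1598258400)/1 = -0.1598258400
R = 0.8744464900 − 0.1598258400 = 0.7146206500
Shift from A(h/2): −0.1598258400.

0.714621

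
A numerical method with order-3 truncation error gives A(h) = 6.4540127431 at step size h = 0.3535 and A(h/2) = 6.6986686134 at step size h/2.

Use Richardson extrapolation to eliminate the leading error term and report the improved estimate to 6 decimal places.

6.733619

r = 3: numerator weight 8, denominator 7.
Numerator 8*A(h/2) − A(h) = 8*6.6986686134 − 6.4540127431 = 47.1353361641
47.1353361641 ÷ 7 = 6.7336194520
Shift from A(h/2): +0.0349508386.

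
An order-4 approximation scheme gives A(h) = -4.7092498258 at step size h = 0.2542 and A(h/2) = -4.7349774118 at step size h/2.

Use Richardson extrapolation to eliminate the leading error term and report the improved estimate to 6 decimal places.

-4.736693

Method order is 4; weight 2^4 = 16.
16×(-4.7349774118) − (-4.7092498258) = -71.0503887630
Denominator 16 − 1 = 15.
(16×(-4.7349774118) − (-4.7092498258))/(16 − 1) = -4.7366925842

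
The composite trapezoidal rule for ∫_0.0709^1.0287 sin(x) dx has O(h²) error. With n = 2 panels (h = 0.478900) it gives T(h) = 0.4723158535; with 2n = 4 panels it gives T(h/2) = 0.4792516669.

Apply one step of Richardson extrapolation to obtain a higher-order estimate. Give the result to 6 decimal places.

0.481564

Error is O(h^2); halving h shrinks it by 2^2 = 4.
Difference of the inputs: 0.4792516669 − 0.4723158535 = 0.0069358134
Correction (A(h/2) − A(h))/(4 − 1) = 0.0069358134/3 = 0.0023119378
R = A(h/2) + (A(h/2) − A(h))/3 = 0.4792516669 + 0.0023119378 = 0.4815636047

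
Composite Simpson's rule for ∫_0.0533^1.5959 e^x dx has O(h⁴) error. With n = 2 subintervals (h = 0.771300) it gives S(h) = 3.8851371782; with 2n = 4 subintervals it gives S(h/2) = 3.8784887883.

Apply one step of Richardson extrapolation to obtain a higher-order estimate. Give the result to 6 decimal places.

3.878046

r = 4: numerator weight 16, denominator 15.
16×3.8784887883 = 62.0558206128; 62.0558206128 − 3.8851371782 = 58.1706834346
58.1706834346 ÷ 15 = 3.8780455623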